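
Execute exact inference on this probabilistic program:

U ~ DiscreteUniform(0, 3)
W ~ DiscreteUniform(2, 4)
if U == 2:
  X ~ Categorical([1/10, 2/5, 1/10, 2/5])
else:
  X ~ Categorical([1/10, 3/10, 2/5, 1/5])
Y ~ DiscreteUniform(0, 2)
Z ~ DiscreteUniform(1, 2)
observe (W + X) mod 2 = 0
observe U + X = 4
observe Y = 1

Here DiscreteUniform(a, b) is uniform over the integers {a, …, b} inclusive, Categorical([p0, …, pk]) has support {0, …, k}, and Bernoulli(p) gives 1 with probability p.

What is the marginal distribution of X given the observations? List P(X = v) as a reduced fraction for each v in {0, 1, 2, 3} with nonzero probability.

P(X=1) = 3/7, P(X=2) = 2/7, P(X=3) = 2/7

Enumerate traces; 8 have nonzero weight after conditioning:
  (U=1, W=3, X=3, Y=1, Z=1) weight 1/360
  (U=1, W=3, X=3, Y=1, Z=2) weight 1/360
  (U=2, W=2, X=2, Y=1, Z=1) weight 1/720
  (U=2, W=2, X=2, Y=1, Z=2) weight 1/720
  (U=2, W=4, X=2, Y=1, Z=1) weight 1/720
  (U=2, W=4, X=2, Y=1, Z=2) weight 1/720
  (U=3, W=3, X=1, Y=1, Z=1) weight 1/240
  (U=3, W=3, X=1, Y=1, Z=2) weight 1/240
Group by X:
  weight(X=1) = 1/120
  weight(X=2) = 1/180
  weight(X=3) = 1/180
Total weight = 1/120 + 1/180 + 1/180 = 7/360
P(X=1 | obs) = 1/120 / 7/360 = 3/7
P(X=2 | obs) = 1/180 / 7/360 = 2/7
P(X=3 | obs) = 1/180 / 7/360 = 2/7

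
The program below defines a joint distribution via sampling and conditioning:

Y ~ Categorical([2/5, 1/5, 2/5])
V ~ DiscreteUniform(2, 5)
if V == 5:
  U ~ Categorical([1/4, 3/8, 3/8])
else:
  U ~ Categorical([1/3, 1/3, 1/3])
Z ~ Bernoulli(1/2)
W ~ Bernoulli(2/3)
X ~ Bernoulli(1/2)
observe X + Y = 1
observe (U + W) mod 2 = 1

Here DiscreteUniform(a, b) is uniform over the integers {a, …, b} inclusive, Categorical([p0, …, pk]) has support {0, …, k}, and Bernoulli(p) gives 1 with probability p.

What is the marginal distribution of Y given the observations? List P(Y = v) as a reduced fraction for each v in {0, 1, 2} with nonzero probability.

P(Y=0) = 2/3, P(Y=1) = 1/3

Enumerate traces; 48 have nonzero weight after conditioning:
  (Y=0, V=2, U=0, Z=0, W=1, X=1) weight 1/180
  (Y=0, V=2, U=0, Z=1, W=1, X=1) weight 1/180
  (Y=0, V=2, U=1, Z=0, W=0, X=1) weight 1/360
  (Y=0, V=2, U=1, Z=1, W=0, X=1) weight 1/360
  (Y=0, V=2, U=2, Z=0, W=1, X=1) weight 1/180
  (Y=0, V=2, U=2, Z=1, W=1, X=1) weight 1/180
  (Y=0, V=3, U=0, Z=0, W=1, X=1) weight 1/180
  (Y=0, V=3, U=0, Z=1, W=1, X=1) weight 1/180
  (Y=1, V=2, U=0, Z=0, W=1, X=0) weight 1/360
  … 39 more
Group by Y:
  weight(Y=0) = 53/480
  weight(Y=1) = 53/960
Total weight = 53/480 + 53/960 = 53/320
P(Y=0 | obs) = 53/480 / 53/320 = 2/3
P(Y=1 | obs) = 53/960 / 53/320 = 1/3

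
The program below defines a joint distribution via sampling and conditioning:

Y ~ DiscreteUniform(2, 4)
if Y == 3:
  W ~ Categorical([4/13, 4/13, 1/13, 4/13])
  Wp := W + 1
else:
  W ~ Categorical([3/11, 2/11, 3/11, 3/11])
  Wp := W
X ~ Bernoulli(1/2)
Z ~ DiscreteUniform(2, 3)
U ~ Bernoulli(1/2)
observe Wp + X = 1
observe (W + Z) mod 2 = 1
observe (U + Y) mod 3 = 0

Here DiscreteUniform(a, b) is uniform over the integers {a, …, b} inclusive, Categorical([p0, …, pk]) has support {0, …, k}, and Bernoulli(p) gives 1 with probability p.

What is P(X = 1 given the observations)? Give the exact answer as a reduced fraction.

P(X = 1 | obs) = 39/109

Enumerate traces; 3 have nonzero weight after conditioning:
  (Y=2, W=0, X=1, Z=3, U=1) weight 1/88
  (Y=2, W=1, X=0, Z=2, U=1) weight 1/132
  (Y=3, W=0, X=0, Z=3, U=0) weight 1/78
Group by X:
  weight(X=0) = 35/1716
  weight(X=1) = 1/88
Total weight = 35/1716 + 1/88 = 109/3432
P(X=0 | obs) = 35/1716 / 109/3432 = 70/109
P(X=1 | obs) = 1/88 / 109/3432 = 39/109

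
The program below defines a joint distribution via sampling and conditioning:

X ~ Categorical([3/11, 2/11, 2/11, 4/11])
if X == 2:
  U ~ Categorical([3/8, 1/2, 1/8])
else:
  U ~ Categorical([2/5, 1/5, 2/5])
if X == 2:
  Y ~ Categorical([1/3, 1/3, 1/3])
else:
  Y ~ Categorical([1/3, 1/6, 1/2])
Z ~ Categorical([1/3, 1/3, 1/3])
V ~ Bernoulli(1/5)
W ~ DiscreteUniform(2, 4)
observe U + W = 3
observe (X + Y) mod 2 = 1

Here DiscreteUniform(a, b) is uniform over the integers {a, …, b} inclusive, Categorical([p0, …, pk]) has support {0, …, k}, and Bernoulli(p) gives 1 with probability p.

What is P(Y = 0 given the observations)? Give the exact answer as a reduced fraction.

P(Y = 0 | obs) = 72/233

Enumerate traces; 72 have nonzero weight after conditioning:
  (X=0, U=0, Y=1, Z=0, V=0, W=3) weight 4/2475
  (X=0, U=0, Y=1, Z=0, V=1, W=3) weight 1/2475
  (X=0, U=0, Y=1, Z=1, V=0, W=3) weight 4/2475
  (X=0, U=0, Y=1, Z=1, V=1, W=3) weight 1/2475
  (X=0, U=0, Y=1, Z=2, V=0, W=3) weight 4/2475
  (X=0, U=0, Y=1, Z=2, V=1, W=3) weight 1/2475
  (X=0, U=1, Y=1, Z=0, V=0, W=2) weight 2/2475
  (X=0, U=1, Y=1, Z=0, V=1, W=2) weight 1/4950
  (X=1, U=0, Y=0, Z=0, V=0, W=3) weight 16/7425
  (X=1, U=0, Y=2, Z=0, V=0, W=3) weight 8/2475
  … 62 more
Group by Y:
  weight(Y=0) = 2/55
  weight(Y=1) = 53/1980
  weight(Y=2) = 3/55
Total weight = 2/55 + 53/1980 + 3/55 = 233/1980
P(Y=0 | obs) = 2/55 / 233/1980 = 72/233
P(Y=1 | obs) = 53/1980 / 233/1980 = 53/233
P(Y=2 | obs) = 3/55 / 233/1980 = 108/233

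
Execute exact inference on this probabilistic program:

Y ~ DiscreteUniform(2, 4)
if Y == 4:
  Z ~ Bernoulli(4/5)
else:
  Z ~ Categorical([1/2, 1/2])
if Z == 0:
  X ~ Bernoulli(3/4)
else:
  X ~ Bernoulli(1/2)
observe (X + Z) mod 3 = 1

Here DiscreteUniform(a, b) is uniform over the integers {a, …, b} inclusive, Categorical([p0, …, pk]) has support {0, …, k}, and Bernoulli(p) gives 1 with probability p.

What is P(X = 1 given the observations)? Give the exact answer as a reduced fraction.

P(X = 1 | obs) = 1/2

Enumerate traces; 6 have nonzero weight after conditioning:
  (Y=2, Z=0, X=1) weight 1/8
  (Y=2, Z=1, X=0) weight 1/12
  (Y=3, Z=0, X=1) weight 1/8
  (Y=3, Z=1, X=0) weight 1/12
  (Y=4, Z=0, X=1) weight 1/20
  (Y=4, Z=1, X=0) weight 2/15
Group by X:
  weight(X=0) = 3/10
  weight(X=1) = 3/10
Total weight = 3/10 + 3/10 = 3/5
P(X=0 | obs) = 3/10 / 3/5 = 1/2
P(X=1 | obs) = 3/10 / 3/5 = 1/2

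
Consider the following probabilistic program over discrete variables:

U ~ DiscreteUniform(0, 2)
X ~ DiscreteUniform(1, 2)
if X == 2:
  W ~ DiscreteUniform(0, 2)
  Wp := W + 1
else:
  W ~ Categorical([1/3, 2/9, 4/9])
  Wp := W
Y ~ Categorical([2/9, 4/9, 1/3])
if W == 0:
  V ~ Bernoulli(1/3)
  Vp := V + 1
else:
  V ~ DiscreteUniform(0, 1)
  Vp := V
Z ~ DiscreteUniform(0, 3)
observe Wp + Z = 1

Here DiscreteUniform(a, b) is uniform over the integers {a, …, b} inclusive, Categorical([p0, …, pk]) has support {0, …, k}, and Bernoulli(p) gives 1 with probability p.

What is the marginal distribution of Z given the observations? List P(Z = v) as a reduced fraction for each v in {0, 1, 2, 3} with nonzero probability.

Enumerate traces; 54 have nonzero weight after conditioning:
  (U=0, X=1, W=0, Y=0, V=0, Z=1) weight 1/486
  (U=0, X=1, W=0, Y=0, V=1, Z=1) weight 1/972
  (U=0, X=1, W=0, Y=1, V=0, Z=1) weight 1/243
  (U=0, X=1, W=0, Y=1, V=1, Z=1) weight 1/486
  (U=0, X=1, W=0, Y=2, V=0, Z=1) weight 1/324
  (U=0, X=1, W=0, Y=2, V=1, Z=1) weight 1/648
  (U=0, X=1, W=1, Y=0, V=0, Z=0) weight 1/972
  (U=0, X=1, W=1, Y=0, V=1, Z=0) weight 1/972
  … 46 more
Group by Z:
  weight(Z=0) = 5/72
  weight(Z=1) = 1/24
Total weight = 5/72 + 1/24 = 1/9
P(Z=0 | obs) = 5/72 / 1/9 = 5/8
P(Z=1 | obs) = 1/24 / 1/9 = 3/8

P(Z=0) = 5/8, P(Z=1) = 3/8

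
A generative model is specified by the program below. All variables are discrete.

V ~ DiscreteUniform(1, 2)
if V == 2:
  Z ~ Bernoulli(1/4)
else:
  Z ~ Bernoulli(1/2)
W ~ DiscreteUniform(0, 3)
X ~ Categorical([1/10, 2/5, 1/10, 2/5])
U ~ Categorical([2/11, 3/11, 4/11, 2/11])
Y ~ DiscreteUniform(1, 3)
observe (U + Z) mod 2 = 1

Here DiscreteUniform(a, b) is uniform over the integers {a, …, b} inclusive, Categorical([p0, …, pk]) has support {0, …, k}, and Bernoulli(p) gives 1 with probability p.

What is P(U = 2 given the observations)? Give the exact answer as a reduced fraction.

P(U = 2 | obs) = 12/43

Enumerate traces; 384 have nonzero weight after conditioning:
  (V=1, Z=0, W=0, X=0, U=1, Y=1) weight 1/1760
  (V=1, Z=0, W=0, X=0, U=1, Y=2) weight 1/1760
  (V=1, Z=0, W=0, X=0, U=1, Y=3) weight 1/1760
  (V=1, Z=0, W=0, X=0, U=3, Y=1) weight 1/2640
  (V=1, Z=0, W=0, X=0, U=3, Y=2) weight 1/2640
  (V=1, Z=0, W=0, X=0, U=3, Y=3) weight 1/2640
  (V=1, Z=0, W=0, X=1, U=1, Y=1) weight 1/440
  (V=1, Z=0, W=0, X=1, U=1, Y=2) weight 1/440
  (V=1, Z=1, W=0, X=0, U=0, Y=1) weight 1/2640
  (V=1, Z=1, W=0, X=0, U=2, Y=1) weight 1/1320
  … 374 more
Group by U:
  weight(U=0) = 3/44
  weight(U=1) = 15/88
  weight(U=2) = 3/22
  weight(U=3) = 5/44
Total weight = 3/44 + 15/88 + 3/22 + 5/44 = 43/88
P(U=0 | obs) = 3/44 / 43/88 = 6/43
P(U=1 | obs) = 15/88 / 43/88 = 15/43
P(U=2 | obs) = 3/22 / 43/88 = 12/43
P(U=3 | obs) = 5/44 / 43/88 = 10/43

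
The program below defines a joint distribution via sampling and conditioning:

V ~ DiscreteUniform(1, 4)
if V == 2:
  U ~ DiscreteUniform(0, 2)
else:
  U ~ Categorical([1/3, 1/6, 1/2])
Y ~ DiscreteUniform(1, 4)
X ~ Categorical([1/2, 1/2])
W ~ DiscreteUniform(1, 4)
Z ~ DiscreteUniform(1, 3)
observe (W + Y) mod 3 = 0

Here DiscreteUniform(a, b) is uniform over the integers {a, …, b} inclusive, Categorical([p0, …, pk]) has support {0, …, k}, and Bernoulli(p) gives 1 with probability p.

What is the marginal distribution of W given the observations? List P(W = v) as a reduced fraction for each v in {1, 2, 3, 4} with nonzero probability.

Enumerate traces; 360 have nonzero weight after conditioning:
  (V=1, U=0, Y=1, X=0, W=2, Z=1) weight 1/1152
  (V=1, U=0, Y=1, X=0, W=2, Z=2) weight 1/1152
  (V=1, U=0, Y=1, X=0, W=2, Z=3) weight 1/1152
  (V=1, U=0, Y=1, X=1, W=2, Z=1) weight 1/1152
  (V=1, U=0, Y=1, X=1, W=2, Z=2) weight 1/1152
  (V=1, U=0, Y=1, X=1, W=2, Z=3) weight 1/1152
  (V=1, U=0, Y=2, X=0, W=1, Z=1) weight 1/1152
  (V=1, U=0, Y=2, X=0, W=1, Z=2) weight 1/1152
  (V=1, U=0, Y=2, X=0, W=4, Z=1) weight 1/1152
  (V=1, U=0, Y=3, X=0, W=3, Z=1) weight 1/1152
  … 350 more
Group by W:
  weight(W=1) = 1/16
  weight(W=2) = 1/8
  weight(W=3) = 1/16
  weight(W=4) = 1/16
Total weight = 1/16 + 1/8 + 1/16 + 1/16 = 5/16
P(W=1 | obs) = 1/16 / 5/16 = 1/5
P(W=2 | obs) = 1/8 / 5/16 = 2/5
P(W=3 | obs) = 1/16 / 5/16 = 1/5
P(W=4 | obs) = 1/16 / 5/16 = 1/5

P(W=1) = 1/5, P(W=2) = 2/5, P(W=3) = 1/5, P(W=4) = 1/5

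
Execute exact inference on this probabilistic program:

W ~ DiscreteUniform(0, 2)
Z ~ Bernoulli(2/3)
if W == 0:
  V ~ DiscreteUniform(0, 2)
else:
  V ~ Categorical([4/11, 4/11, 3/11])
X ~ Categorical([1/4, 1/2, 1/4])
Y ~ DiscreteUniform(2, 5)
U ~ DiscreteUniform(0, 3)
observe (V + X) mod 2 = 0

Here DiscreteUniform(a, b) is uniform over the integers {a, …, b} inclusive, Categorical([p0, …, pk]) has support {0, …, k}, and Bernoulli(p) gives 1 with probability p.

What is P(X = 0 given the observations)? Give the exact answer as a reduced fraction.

P(X = 0 | obs) = 32/99

Enumerate traces; 480 have nonzero weight after conditioning:
  (W=0, Z=0, V=0, X=0, Y=2, U=0) weight 1/1728
  (W=0, Z=0, V=0, X=0, Y=2, U=1) weight 1/1728
  (W=0, Z=0, V=0, X=0, Y=2, U=2) weight 1/1728
  (W=0, Z=0, V=0, X=0, Y=2, U=3) weight 1/1728
  (W=0, Z=0, V=0, X=0, Y=3, U=0) weight 1/1728
  (W=0, Z=0, V=0, X=0, Y=3, U=1) weight 1/1728
  (W=0, Z=0, V=0, X=0, Y=3, U=2) weight 1/1728
  (W=0, Z=0, V=0, X=0, Y=3, U=3) weight 1/1728
  (W=0, Z=0, V=0, X=2, Y=2, U=0) weight 1/1728
  (W=0, Z=0, V=1, X=1, Y=2, U=0) weight 1/864
  … 470 more
Group by X:
  weight(X=0) = 16/99
  weight(X=1) = 35/198
  weight(X=2) = 16/99
Total weight = 16/99 + 35/198 + 16/99 = 1/2
P(X=0 | obs) = 16/99 / 1/2 = 32/99
P(X=1 | obs) = 35/198 / 1/2 = 35/99
P(X=2 | obs) = 16/99 / 1/2 = 32/99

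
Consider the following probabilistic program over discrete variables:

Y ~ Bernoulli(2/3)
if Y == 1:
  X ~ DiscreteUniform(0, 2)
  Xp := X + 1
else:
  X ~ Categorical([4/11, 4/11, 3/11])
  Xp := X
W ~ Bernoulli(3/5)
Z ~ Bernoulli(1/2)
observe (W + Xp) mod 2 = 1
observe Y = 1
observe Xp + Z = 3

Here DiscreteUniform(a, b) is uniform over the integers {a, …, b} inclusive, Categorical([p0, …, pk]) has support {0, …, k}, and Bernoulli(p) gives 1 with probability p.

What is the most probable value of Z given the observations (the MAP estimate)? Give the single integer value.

argmax_v P(Z = v | obs) = 1

Enumerate traces; 2 have nonzero weight after conditioning:
  (Y=1, X=1, W=1, Z=1) weight 1/15
  (Y=1, X=2, W=0, Z=0) weight 2/45
Group by Z:
  weight(Z=0) = 2/45
  weight(Z=1) = 1/15
Total weight = 2/45 + 1/15 = 1/9
P(Z=0 | obs) = 2/45 / 1/9 = 2/5
P(Z=1 | obs) = 1/15 / 1/9 = 3/5
argmax = 1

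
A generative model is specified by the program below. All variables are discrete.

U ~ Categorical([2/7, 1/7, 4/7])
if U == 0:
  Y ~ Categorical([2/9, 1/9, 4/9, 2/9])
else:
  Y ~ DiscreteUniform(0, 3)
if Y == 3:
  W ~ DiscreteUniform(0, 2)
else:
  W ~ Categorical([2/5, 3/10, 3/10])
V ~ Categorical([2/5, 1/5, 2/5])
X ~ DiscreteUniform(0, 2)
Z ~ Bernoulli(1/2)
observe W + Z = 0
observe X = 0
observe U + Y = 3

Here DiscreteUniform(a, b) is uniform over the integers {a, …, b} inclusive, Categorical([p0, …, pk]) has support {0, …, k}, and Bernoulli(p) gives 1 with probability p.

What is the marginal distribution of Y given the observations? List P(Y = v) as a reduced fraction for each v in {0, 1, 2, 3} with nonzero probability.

P(Y=1) = 108/175, P(Y=2) = 27/175, P(Y=3) = 8/35

Enumerate traces; 9 have nonzero weight after conditioning:
  (U=0, Y=3, W=0, V=0, X=0, Z=0) weight 4/2835
  (U=0, Y=3, W=0, V=1, X=0, Z=0) weight 2/2835
  (U=0, Y=3, W=0, V=2, X=0, Z=0) weight 4/2835
  (U=1, Y=2, W=0, V=0, X=0, Z=0) weight 1/1050
  (U=1, Y=2, W=0, V=1, X=0, Z=0) weight 1/2100
  (U=1, Y=2, W=0, V=2, X=0, Z=0) weight 1/1050
  (U=2, Y=1, W=0, V=0, X=0, Z=0) weight 2/525
  (U=2, Y=1, W=0, V=1, X=0, Z=0) weight 1/525
  … 1 more
Group by Y:
  weight(Y=1) = 1/105
  weight(Y=2) = 1/420
  weight(Y=3) = 2/567
Total weight = 1/105 + 1/420 + 2/567 = 5/324
P(Y=1 | obs) = 1/105 / 5/324 = 108/175
P(Y=2 | obs) = 1/420 / 5/324 = 27/175
P(Y=3 | obs) = 2/567 / 5/324 = 8/35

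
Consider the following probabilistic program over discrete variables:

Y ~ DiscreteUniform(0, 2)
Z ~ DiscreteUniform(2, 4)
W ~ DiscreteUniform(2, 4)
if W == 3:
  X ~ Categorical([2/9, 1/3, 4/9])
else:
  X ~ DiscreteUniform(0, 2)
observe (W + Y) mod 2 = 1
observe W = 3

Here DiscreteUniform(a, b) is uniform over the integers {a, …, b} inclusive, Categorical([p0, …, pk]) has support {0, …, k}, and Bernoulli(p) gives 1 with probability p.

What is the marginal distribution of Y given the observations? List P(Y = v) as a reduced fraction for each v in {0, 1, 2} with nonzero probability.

Enumerate traces; 18 have nonzero weight after conditioning:
  (Y=0, Z=2, W=3, X=0) weight 2/243
  (Y=0, Z=2, W=3, X=1) weight 1/81
  (Y=0, Z=2, W=3, X=2) weight 4/243
  (Y=0, Z=3, W=3, X=0) weight 2/243
  (Y=0, Z=3, W=3, X=1) weight 1/81
  (Y=0, Z=3, W=3, X=2) weight 4/243
  (Y=0, Z=4, W=3, X=0) weight 2/243
  (Y=0, Z=4, W=3, X=1) weight 1/81
  (Y=2, Z=2, W=3, X=0) weight 2/243
  … 9 more
Group by Y:
  weight(Y=0) = 1/9
  weight(Y=2) = 1/9
Total weight = 1/9 + 1/9 = 2/9
P(Y=0 | obs) = 1/9 / 2/9 = 1/2
P(Y=2 | obs) = 1/9 / 2/9 = 1/2

P(Y=0) = 1/2, P(Y=2) = 1/2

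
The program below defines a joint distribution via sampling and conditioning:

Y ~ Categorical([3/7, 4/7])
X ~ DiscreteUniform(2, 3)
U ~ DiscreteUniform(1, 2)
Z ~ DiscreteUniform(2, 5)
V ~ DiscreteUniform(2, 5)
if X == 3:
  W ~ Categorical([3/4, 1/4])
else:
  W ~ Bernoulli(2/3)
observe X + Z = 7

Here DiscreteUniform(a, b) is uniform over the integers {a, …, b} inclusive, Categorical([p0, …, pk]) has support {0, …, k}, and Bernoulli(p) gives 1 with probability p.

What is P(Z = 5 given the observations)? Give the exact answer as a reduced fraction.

Enumerate traces; 64 have nonzero weight after conditioning:
  (Y=0, X=2, U=1, Z=5, V=2, W=0) weight 1/448
  (Y=0, X=2, U=1, Z=5, V=2, W=1) weight 1/224
  (Y=0, X=2, U=1, Z=5, V=3, W=0) weight 1/448
  (Y=0, X=2, U=1, Z=5, V=3, W=1) weight 1/224
  (Y=0, X=2, U=1, Z=5, V=4, W=0) weight 1/448
  (Y=0, X=2, U=1, Z=5, V=4, W=1) weight 1/224
  (Y=0, X=2, U=1, Z=5, V=5, W=0) weight 1/448
  (Y=0, X=2, U=1, Z=5, V=5, W=1) weight 1/224
  (Y=0, X=3, U=1, Z=4, V=2, W=0) weight 9/1792
  … 55 more
Group by Z:
  weight(Z=4) = 1/8
  weight(Z=5) = 1/8
Total weight = 1/8 + 1/8 = 1/4
P(Z=4 | obs) = 1/8 / 1/4 = 1/2
P(Z=5 | obs) = 1/8 / 1/4 = 1/2

P(Z = 5 | obs) = 1/2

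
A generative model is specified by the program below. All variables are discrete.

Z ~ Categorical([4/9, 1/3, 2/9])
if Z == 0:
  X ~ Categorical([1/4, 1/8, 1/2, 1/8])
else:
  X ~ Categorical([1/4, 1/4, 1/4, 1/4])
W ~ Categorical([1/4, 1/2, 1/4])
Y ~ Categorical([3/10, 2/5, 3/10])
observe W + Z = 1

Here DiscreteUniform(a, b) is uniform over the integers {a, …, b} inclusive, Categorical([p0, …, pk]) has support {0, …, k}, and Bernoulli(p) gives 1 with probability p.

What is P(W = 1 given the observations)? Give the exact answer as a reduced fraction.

P(W = 1 | obs) = 8/11

Enumerate traces; 24 have nonzero weight after conditioning:
  (Z=0, X=0, W=1, Y=0) weight 1/60
  (Z=0, X=0, W=1, Y=1) weight 1/45
  (Z=0, X=0, W=1, Y=2) weight 1/60
  (Z=0, X=1, W=1, Y=0) weight 1/120
  (Z=0, X=1, W=1, Y=1) weight 1/90
  (Z=0, X=1, W=1, Y=2) weight 1/120
  (Z=0, X=2, W=1, Y=0) weight 1/30
  (Z=0, X=2, W=1, Y=1) weight 2/45
  (Z=1, X=0, W=0, Y=0) weight 1/160
  … 15 more
Group by W:
  weight(W=0) = 1/12
  weight(W=1) = 2/9
Total weight = 1/12 + 2/9 = 11/36
P(W=0 | obs) = 1/12 / 11/36 = 3/11
P(W=1 | obs) = 2/9 / 11/36 = 8/11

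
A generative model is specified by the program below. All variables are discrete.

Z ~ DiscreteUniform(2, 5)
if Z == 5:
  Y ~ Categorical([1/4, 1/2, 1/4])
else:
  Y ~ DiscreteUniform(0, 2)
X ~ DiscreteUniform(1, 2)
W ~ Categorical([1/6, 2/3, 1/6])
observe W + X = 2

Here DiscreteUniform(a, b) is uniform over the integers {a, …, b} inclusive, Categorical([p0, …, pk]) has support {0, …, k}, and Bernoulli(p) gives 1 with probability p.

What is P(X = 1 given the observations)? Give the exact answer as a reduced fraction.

Enumerate traces; 24 have nonzero weight after conditioning:
  (Z=2, Y=0, X=1, W=1) weight 1/36
  (Z=2, Y=0, X=2, W=0) weight 1/144
  (Z=2, Y=1, X=1, W=1) weight 1/36
  (Z=2, Y=1, X=2, W=0) weight 1/144
  (Z=2, Y=2, X=1, W=1) weight 1/36
  (Z=2, Y=2, X=2, W=0) weight 1/144
  (Z=3, Y=0, X=1, W=1) weight 1/36
  (Z=3, Y=0, X=2, W=0) weight 1/144
  … 16 more
Group by X:
  weight(X=1) = 1/3
  weight(X=2) = 1/12
Total weight = 1/3 + 1/12 = 5/12
P(X=1 | obs) = 1/3 / 5/12 = 4/5
P(X=2 | obs) = 1/12 / 5/12 = 1/5

P(X = 1 | obs) = 4/5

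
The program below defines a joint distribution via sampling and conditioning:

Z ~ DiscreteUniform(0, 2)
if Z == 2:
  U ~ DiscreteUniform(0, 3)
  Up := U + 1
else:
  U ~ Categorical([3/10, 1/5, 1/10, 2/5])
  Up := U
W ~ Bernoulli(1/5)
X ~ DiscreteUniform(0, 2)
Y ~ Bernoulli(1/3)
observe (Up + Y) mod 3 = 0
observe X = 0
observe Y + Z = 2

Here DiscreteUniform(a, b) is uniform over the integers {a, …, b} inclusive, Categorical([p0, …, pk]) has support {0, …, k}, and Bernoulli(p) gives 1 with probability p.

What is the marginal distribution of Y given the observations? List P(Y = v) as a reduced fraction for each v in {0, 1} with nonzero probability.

P(Y=0) = 5/6, P(Y=1) = 1/6

Enumerate traces; 4 have nonzero weight after conditioning:
  (Z=1, U=2, W=0, X=0, Y=1) weight 2/675
  (Z=1, U=2, W=1, X=0, Y=1) weight 1/1350
  (Z=2, U=2, W=0, X=0, Y=0) weight 2/135
  (Z=2, U=2, W=1, X=0, Y=0) weight 1/270
Group by Y:
  weight(Y=0) = 1/54
  weight(Y=1) = 1/270
Total weight = 1/54 + 1/270 = 1/45
P(Y=0 | obs) = 1/54 / 1/45 = 5/6
P(Y=1 | obs) = 1/270 / 1/45 = 1/6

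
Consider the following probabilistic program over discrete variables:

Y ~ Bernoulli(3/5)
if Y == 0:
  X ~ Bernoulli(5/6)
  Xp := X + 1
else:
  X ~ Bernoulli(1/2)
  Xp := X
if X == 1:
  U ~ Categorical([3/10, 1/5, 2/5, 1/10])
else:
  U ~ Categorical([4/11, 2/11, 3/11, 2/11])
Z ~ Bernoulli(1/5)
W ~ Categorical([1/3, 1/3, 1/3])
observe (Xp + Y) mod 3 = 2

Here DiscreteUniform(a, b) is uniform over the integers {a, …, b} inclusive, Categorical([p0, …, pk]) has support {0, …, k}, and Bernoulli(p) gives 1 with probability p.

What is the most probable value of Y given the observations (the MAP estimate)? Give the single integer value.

argmax_v P(Y = v | obs) = 0

Enumerate traces; 48 have nonzero weight after conditioning:
  (Y=0, X=1, U=0, Z=0, W=0) weight 2/75
  (Y=0, X=1, U=0, Z=0, W=1) weight 2/75
  (Y=0, X=1, U=0, Z=0, W=2) weight 2/75
  (Y=0, X=1, U=0, Z=1, W=0) weight 1/150
  (Y=0, X=1, U=0, Z=1, W=1) weight 1/150
  (Y=0, X=1, U=0, Z=1, W=2) weight 1/150
  (Y=0, X=1, U=1, Z=0, W=0) weight 4/225
  (Y=0, X=1, U=1, Z=0, W=1) weight 4/225
  (Y=1, X=1, U=0, Z=0, W=0) weight 3/125
  … 39 more
Group by Y:
  weight(Y=0) = 1/3
  weight(Y=1) = 3/10
Total weight = 1/3 + 3/10 = 19/30
P(Y=0 | obs) = 1/3 / 19/30 = 10/19
P(Y=1 | obs) = 3/10 / 19/30 = 9/19
argmax = 0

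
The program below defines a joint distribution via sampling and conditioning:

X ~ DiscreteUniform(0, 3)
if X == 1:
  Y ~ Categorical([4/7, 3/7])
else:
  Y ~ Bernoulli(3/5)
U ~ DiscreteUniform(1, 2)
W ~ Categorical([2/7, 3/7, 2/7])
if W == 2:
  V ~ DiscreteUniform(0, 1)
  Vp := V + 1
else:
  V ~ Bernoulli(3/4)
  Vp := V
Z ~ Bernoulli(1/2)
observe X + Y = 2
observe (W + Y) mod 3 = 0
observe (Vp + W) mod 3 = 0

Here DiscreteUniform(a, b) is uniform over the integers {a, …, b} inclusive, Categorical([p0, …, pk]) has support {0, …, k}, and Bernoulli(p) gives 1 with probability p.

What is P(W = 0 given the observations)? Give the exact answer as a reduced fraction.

P(W = 0 | obs) = 7/22

Enumerate traces; 8 have nonzero weight after conditioning:
  (X=1, Y=1, U=1, W=2, V=0, Z=0) weight 3/784
  (X=1, Y=1, U=1, W=2, V=0, Z=1) weight 3/784
  (X=1, Y=1, U=2, W=2, V=0, Z=0) weight 3/784
  (X=1, Y=1, U=2, W=2, V=0, Z=1) weight 3/784
  (X=2, Y=0, U=1, W=0, V=0, Z=0) weight 1/560
  (X=2, Y=0, U=1, W=0, V=0, Z=1) weight 1/560
  (X=2, Y=0, U=2, W=0, V=0, Z=0) weight 1/560
  (X=2, Y=0, U=2, W=0, V=0, Z=1) weight 1/560
Group by W:
  weight(W=0) = 1/140
  weight(W=2) = 3/196
Total weight = 1/140 + 3/196 = 11/490
P(W=0 | obs) = 1/140 / 11/490 = 7/22
P(W=2 | obs) = 3/196 / 11/490 = 15/22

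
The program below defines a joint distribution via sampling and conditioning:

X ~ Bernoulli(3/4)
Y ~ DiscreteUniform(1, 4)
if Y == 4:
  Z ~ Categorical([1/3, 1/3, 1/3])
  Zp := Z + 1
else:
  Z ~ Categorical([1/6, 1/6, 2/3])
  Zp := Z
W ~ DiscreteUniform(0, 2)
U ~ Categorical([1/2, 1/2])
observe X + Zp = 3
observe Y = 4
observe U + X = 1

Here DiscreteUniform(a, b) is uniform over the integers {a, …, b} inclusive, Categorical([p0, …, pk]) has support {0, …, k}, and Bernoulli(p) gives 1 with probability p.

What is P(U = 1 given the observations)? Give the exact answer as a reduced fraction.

P(U = 1 | obs) = 1/4

Enumerate traces; 6 have nonzero weight after conditioning:
  (X=0, Y=4, Z=2, W=0, U=1) weight 1/288
  (X=0, Y=4, Z=2, W=1, U=1) weight 1/288
  (X=0, Y=4, Z=2, W=2, U=1) weight 1/288
  (X=1, Y=4, Z=1, W=0, U=0) weight 1/96
  (X=1, Y=4, Z=1, W=1, U=0) weight 1/96
  (X=1, Y=4, Z=1, W=2, U=0) weight 1/96
Group by U:
  weight(U=0) = 1/32
  weight(U=1) = 1/96
Total weight = 1/32 + 1/96 = 1/24
P(U=0 | obs) = 1/32 / 1/24 = 3/4
P(U=1 | obs) = 1/96 / 1/24 = 1/4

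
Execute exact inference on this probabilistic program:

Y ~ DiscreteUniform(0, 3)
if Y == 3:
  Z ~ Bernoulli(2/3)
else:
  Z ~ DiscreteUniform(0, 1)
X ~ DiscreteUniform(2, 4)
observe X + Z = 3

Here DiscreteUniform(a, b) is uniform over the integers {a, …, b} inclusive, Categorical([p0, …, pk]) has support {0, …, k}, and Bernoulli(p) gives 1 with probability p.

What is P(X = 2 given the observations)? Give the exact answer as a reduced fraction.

P(X = 2 | obs) = 13/24

Enumerate traces; 8 have nonzero weight after conditioning:
  (Y=0, Z=0, X=3) weight 1/24
  (Y=0, Z=1, X=2) weight 1/24
  (Y=1, Z=0, X=3) weight 1/24
  (Y=1, Z=1, X=2) weight 1/24
  (Y=2, Z=0, X=3) weight 1/24
  (Y=2, Z=1, X=2) weight 1/24
  (Y=3, Z=0, X=3) weight 1/36
  (Y=3, Z=1, X=2) weight 1/18
Group by X:
  weight(X=2) = 13/72
  weight(X=3) = 11/72
Total weight = 13/72 + 11/72 = 1/3
P(X=2 | obs) = 13/72 / 1/3 = 13/24
P(X=3 | obs) = 11/72 / 1/3 = 11/24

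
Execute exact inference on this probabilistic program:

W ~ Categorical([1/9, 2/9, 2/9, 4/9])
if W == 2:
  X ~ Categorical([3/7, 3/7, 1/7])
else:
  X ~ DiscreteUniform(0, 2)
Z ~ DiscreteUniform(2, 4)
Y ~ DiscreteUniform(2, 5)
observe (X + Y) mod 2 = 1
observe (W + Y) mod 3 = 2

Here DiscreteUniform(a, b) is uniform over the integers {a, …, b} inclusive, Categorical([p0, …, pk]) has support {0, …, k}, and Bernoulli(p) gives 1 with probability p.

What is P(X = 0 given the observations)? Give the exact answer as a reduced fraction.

P(X = 0 | obs) = 53/143

Enumerate traces; 27 have nonzero weight after conditioning:
  (W=0, X=0, Z=2, Y=5) weight 1/324
  (W=0, X=0, Z=3, Y=5) weight 1/324
  (W=0, X=0, Z=4, Y=5) weight 1/324
  (W=0, X=1, Z=2, Y=2) weight 1/324
  (W=0, X=1, Z=3, Y=2) weight 1/324
  (W=0, X=1, Z=4, Y=2) weight 1/324
  (W=0, X=2, Z=2, Y=5) weight 1/324
  (W=0, X=2, Z=3, Y=5) weight 1/324
  … 19 more
Group by X:
  weight(X=0) = 53/756
  weight(X=1) = 7/108
  weight(X=2) = 41/756
Total weight = 53/756 + 7/108 + 41/756 = 143/756
P(X=0 | obs) = 53/756 / 143/756 = 53/143
P(X=1 | obs) = 7/108 / 143/756 = 49/143
P(X=2 | obs) = 41/756 / 143/756 = 41/143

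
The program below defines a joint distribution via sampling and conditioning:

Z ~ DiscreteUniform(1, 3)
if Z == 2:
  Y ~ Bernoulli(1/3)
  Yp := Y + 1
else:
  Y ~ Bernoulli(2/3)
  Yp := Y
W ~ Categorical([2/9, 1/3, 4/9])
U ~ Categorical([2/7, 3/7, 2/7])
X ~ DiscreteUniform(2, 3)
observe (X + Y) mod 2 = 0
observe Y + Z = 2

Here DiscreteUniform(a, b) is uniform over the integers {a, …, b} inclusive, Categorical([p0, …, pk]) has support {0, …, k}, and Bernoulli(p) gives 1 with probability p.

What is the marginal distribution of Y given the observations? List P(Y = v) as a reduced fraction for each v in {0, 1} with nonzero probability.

P(Y=0) = 1/2, P(Y=1) = 1/2

Enumerate traces; 18 have nonzero weight after conditioning:
  (Z=1, Y=1, W=0, U=0, X=3) weight 4/567
  (Z=1, Y=1, W=0, U=1, X=3) weight 2/189
  (Z=1, Y=1, W=0, U=2, X=3) weight 4/567
  (Z=1, Y=1, W=1, U=0, X=3) weight 2/189
  (Z=1, Y=1, W=1, U=1, X=3) weight 1/63
  (Z=1, Y=1, W=1, U=2, X=3) weight 2/189
  (Z=1, Y=1, W=2, U=0, X=3) weight 8/567
  (Z=1, Y=1, W=2, U=1, X=3) weight 4/189
  (Z=2, Y=0, W=0, U=0, X=2) weight 4/567
  … 9 more
Group by Y:
  weight(Y=0) = 1/9
  weight(Y=1) = 1/9
Total weight = 1/9 + 1/9 = 2/9
P(Y=0 | obs) = 1/9 / 2/9 = 1/2
P(Y=1 | obs) = 1/9 / 2/9 = 1/2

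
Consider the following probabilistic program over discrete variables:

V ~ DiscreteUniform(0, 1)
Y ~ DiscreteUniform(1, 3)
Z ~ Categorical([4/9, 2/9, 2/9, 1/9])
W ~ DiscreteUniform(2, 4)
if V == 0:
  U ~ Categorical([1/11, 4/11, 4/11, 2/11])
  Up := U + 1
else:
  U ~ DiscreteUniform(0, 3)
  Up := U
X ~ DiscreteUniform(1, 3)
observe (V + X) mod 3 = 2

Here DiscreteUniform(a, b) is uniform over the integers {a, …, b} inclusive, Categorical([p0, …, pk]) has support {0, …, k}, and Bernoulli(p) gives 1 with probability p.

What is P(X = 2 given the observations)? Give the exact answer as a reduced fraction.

Enumerate traces; 288 have nonzero weight after conditioning:
  (V=0, Y=1, Z=0, W=2, U=0, X=2) weight 2/2673
  (V=0, Y=1, Z=0, W=2, U=1, X=2) weight 8/2673
  (V=0, Y=1, Z=0, W=2, U=2, X=2) weight 8/2673
  (V=0, Y=1, Z=0, W=2, U=3, X=2) weight 4/2673
  (V=0, Y=1, Z=0, W=3, U=0, X=2) weight 2/2673
  (V=0, Y=1, Z=0, W=3, U=1, X=2) weight 8/2673
  (V=0, Y=1, Z=0, W=3, U=2, X=2) weight 8/2673
  (V=0, Y=1, Z=0, W=3, U=3, X=2) weight 4/2673
  (V=1, Y=1, Z=0, W=2, U=0, X=1) weight 1/486
  … 279 more
Group by X:
  weight(X=1) = 1/6
  weight(X=2) = 1/6
Total weight = 1/6 + 1/6 = 1/3
P(X=1 | obs) = 1/6 / 1/3 = 1/2
P(X=2 | obs) = 1/6 / 1/3 = 1/2

P(X = 2 | obs) = 1/2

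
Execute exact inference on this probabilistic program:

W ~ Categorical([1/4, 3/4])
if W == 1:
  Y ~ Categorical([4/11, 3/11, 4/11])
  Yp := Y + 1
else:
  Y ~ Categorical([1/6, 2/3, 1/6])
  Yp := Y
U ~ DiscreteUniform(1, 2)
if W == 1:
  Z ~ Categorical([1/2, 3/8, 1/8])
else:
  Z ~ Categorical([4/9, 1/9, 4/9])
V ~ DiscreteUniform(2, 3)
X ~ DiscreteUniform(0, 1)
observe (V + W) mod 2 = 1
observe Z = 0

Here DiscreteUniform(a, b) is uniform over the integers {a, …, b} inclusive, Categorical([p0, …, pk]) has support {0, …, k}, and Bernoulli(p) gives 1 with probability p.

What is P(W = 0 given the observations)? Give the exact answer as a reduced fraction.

Enumerate traces; 24 have nonzero weight after conditioning:
  (W=0, Y=0, U=1, Z=0, V=3, X=0) weight 1/432
  (W=0, Y=0, U=1, Z=0, V=3, X=1) weight 1/432
  (W=0, Y=0, U=2, Z=0, V=3, X=0) weight 1/432
  (W=0, Y=0, U=2, Z=0, V=3, X=1) weight 1/432
  (W=0, Y=1, U=1, Z=0, V=3, X=0) weight 1/108
  (W=0, Y=1, U=1, Z=0, V=3, X=1) weight 1/108
  (W=0, Y=1, U=2, Z=0, V=3, X=0) weight 1/108
  (W=0, Y=1, U=2, Z=0, V=3, X=1) weight 1/108
  (W=1, Y=0, U=1, Z=0, V=2, X=0) weight 3/176
  … 15 more
Group by W:
  weight(W=0) = 1/18
  weight(W=1) = 3/16
Total weight = 1/18 + 3/16 = 35/144
P(W=0 | obs) = 1/18 / 35/144 = 8/35
P(W=1 | obs) = 3/16 / 35/144 = 27/35

P(W = 0 | obs) = 8/35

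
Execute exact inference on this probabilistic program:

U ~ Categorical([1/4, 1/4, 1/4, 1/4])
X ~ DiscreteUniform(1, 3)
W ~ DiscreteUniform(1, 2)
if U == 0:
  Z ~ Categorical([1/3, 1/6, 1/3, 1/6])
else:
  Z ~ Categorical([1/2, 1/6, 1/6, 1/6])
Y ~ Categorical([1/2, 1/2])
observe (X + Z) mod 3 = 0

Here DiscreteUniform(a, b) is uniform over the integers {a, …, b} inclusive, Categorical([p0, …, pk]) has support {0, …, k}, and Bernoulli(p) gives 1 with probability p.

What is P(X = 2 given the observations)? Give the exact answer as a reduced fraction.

P(X = 2 | obs) = 1/6

Enumerate traces; 64 have nonzero weight after conditioning:
  (U=0, X=1, W=1, Z=2, Y=0) weight 1/144
  (U=0, X=1, W=1, Z=2, Y=1) weight 1/144
  (U=0, X=1, W=2, Z=2, Y=0) weight 1/144
  (U=0, X=1, W=2, Z=2, Y=1) weight 1/144
  (U=0, X=2, W=1, Z=1, Y=0) weight 1/288
  (U=0, X=2, W=1, Z=1, Y=1) weight 1/288
  (U=0, X=2, W=2, Z=1, Y=0) weight 1/288
  (U=0, X=2, W=2, Z=1, Y=1) weight 1/288
  (U=0, X=3, W=1, Z=0, Y=0) weight 1/144
  … 55 more
Group by X:
  weight(X=1) = 5/72
  weight(X=2) = 1/18
  weight(X=3) = 5/24
Total weight = 5/72 + 1/18 + 5/24 = 1/3
P(X=1 | obs) = 5/72 / 1/3 = 5/24
P(X=2 | obs) = 1/18 / 1/3 = 1/6
P(X=3 | obs) = 5/24 / 1/3 = 5/8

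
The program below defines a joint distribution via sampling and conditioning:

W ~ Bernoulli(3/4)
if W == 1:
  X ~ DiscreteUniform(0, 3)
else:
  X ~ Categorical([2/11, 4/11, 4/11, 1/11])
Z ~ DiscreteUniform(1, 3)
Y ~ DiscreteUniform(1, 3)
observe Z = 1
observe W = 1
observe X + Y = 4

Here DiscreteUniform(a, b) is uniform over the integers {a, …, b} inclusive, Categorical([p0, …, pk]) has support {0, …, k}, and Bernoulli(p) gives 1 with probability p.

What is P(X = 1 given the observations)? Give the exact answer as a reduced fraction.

P(X = 1 | obs) = 1/3

Enumerate traces; 3 have nonzero weight after conditioning:
  (W=1, X=1, Z=1, Y=3) weight 1/48
  (W=1, X=2, Z=1, Y=2) weight 1/48
  (W=1, X=3, Z=1, Y=1) weight 1/48
Group by X:
  weight(X=1) = 1/48
  weight(X=2) = 1/48
  weight(X=3) = 1/48
Total weight = 1/48 + 1/48 + 1/48 = 1/16
P(X=1 | obs) = 1/48 / 1/16 = 1/3
P(X=2 | obs) = 1/48 / 1/16 = 1/3
P(X=3 | obs) = 1/48 / 1/16 = 1/3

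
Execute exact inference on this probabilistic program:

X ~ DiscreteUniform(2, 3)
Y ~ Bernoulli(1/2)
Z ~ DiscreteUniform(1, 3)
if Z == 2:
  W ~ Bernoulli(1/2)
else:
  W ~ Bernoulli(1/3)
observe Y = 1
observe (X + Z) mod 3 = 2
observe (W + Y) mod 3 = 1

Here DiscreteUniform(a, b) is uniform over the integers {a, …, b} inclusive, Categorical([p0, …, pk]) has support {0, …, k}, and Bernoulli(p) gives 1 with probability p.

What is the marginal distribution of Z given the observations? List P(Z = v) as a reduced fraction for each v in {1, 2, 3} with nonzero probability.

Enumerate traces; 2 have nonzero weight after conditioning:
  (X=2, Y=1, Z=3, W=0) weight 1/18
  (X=3, Y=1, Z=2, W=0) weight 1/24
Group by Z:
  weight(Z=2) = 1/24
  weight(Z=3) = 1/18
Total weight = 1/24 + 1/18 = 7/72
P(Z=2 | obs) = 1/24 / 7/72 = 3/7
P(Z=3 | obs) = 1/18 / 7/72 = 4/7

P(Z=2) = 3/7, P(Z=3) = 4/7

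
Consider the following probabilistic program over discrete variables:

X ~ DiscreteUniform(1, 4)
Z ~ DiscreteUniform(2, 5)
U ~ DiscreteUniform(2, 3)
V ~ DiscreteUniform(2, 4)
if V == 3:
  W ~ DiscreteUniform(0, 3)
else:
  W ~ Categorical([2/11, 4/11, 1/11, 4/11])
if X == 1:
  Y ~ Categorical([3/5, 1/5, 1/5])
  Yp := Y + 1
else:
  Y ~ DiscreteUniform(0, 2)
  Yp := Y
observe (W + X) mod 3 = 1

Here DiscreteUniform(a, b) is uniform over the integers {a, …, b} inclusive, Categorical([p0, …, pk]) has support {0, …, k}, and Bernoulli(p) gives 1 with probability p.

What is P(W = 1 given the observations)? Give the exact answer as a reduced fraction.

Enumerate traces; 432 have nonzero weight after conditioning:
  (X=1, Z=2, U=2, V=2, W=0, Y=0) weight 1/880
  (X=1, Z=2, U=2, V=2, W=0, Y=1) weight 1/2640
  (X=1, Z=2, U=2, V=2, W=0, Y=2) weight 1/2640
  (X=1, Z=2, U=2, V=2, W=3, Y=0) weight 1/440
  (X=1, Z=2, U=2, V=2, W=3, Y=1) weight 1/1320
  (X=1, Z=2, U=2, V=2, W=3, Y=2) weight 1/1320
  (X=1, Z=2, U=2, V=3, W=0, Y=0) weight 1/640
  (X=1, Z=2, U=2, V=3, W=0, Y=1) weight 1/1920
  (X=2, Z=2, U=2, V=2, W=2, Y=0) weight 1/3168
  (X=3, Z=2, U=2, V=2, W=1, Y=0) weight 1/792
  … 422 more
Group by W:
  weight(W=0) = 9/88
  weight(W=1) = 43/528
  weight(W=2) = 19/528
  weight(W=3) = 43/264
Total weight = 9/88 + 43/528 + 19/528 + 43/264 = 101/264
P(W=0 | obs) = 9/88 / 101/264 = 27/101
P(W=1 | obs) = 43/528 / 101/264 = 43/202
P(W=2 | obs) = 19/528 / 101/264 = 19/202
P(W=3 | obs) = 43/264 / 101/264 = 43/101

P(W = 1 | obs) = 43/202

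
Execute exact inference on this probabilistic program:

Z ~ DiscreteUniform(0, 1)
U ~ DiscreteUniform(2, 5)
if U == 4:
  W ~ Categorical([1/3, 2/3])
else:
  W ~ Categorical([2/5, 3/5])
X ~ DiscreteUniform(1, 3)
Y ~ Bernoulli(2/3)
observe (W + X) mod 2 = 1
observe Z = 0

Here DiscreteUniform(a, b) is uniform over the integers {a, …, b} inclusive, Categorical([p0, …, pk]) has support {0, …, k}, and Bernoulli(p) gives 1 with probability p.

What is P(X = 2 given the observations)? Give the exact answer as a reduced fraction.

Enumerate traces; 24 have nonzero weight after conditioning:
  (Z=0, U=2, W=0, X=1, Y=0) weight 1/180
  (Z=0, U=2, W=0, X=1, Y=1) weight 1/90
  (Z=0, U=2, W=0, X=3, Y=0) weight 1/180
  (Z=0, U=2, W=0, X=3, Y=1) weight 1/90
  (Z=0, U=2, W=1, X=2, Y=0) weight 1/120
  (Z=0, U=2, W=1, X=2, Y=1) weight 1/60
  (Z=0, U=3, W=0, X=1, Y=0) weight 1/180
  (Z=0, U=3, W=0, X=1, Y=1) weight 1/90
  … 16 more
Group by X:
  weight(X=1) = 23/360
  weight(X=2) = 37/360
  weight(X=3) = 23/360
Total weight = 23/360 + 37/360 + 23/360 = 83/360
P(X=1 | obs) = 23/360 / 83/360 = 23/83
P(X=2 | obs) = 37/360 / 83/360 = 37/83
P(X=3 | obs) = 23/360 / 83/360 = 23/83

P(X = 2 | obs) = 37/83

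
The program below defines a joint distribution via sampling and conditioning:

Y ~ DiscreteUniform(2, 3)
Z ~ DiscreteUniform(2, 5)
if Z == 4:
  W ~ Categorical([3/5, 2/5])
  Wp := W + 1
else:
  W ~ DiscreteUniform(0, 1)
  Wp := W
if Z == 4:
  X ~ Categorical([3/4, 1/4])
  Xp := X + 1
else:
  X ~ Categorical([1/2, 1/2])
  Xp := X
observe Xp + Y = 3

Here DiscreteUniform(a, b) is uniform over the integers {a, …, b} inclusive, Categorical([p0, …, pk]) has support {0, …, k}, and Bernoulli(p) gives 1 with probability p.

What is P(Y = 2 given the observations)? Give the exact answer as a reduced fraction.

P(Y = 2 | obs) = 3/5

Enumerate traces; 14 have nonzero weight after conditioning:
  (Y=2, Z=2, W=0, X=1) weight 1/32
  (Y=2, Z=2, W=1, X=1) weight 1/32
  (Y=2, Z=3, W=0, X=1) weight 1/32
  (Y=2, Z=3, W=1, X=1) weight 1/32
  (Y=2, Z=4, W=0, X=0) weight 9/160
  (Y=2, Z=4, W=1, X=0) weight 3/80
  (Y=2, Z=5, W=0, X=1) weight 1/32
  (Y=2, Z=5, W=1, X=1) weight 1/32
  (Y=3, Z=2, W=0, X=0) weight 1/32
  … 5 more
Group by Y:
  weight(Y=2) = 9/32
  weight(Y=3) = 3/16
Total weight = 9/32 + 3/16 = 15/32
P(Y=2 | obs) = 9/32 / 15/32 = 3/5
P(Y=3 | obs) = 3/16 / 15/32 = 2/5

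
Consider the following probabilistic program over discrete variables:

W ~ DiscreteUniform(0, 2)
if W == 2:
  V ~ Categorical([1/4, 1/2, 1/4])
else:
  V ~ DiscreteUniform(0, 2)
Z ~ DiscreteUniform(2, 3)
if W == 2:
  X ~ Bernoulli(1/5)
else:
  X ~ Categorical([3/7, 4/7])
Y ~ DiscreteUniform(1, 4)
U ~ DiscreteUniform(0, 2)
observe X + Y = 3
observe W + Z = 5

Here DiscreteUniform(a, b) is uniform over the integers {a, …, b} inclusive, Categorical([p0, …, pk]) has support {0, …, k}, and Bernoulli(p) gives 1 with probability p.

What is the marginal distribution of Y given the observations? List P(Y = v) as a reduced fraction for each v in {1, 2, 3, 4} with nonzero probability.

Enumerate traces; 18 have nonzero weight after conditioning:
  (W=2, V=0, Z=3, X=0, Y=3, U=0) weight 1/360
  (W=2, V=0, Z=3, X=0, Y=3, U=1) weight 1/360
  (W=2, V=0, Z=3, X=0, Y=3, U=2) weight 1/360
  (W=2, V=0, Z=3, X=1, Y=2, U=0) weight 1/1440
  (W=2, V=0, Z=3, X=1, Y=2, U=1) weight 1/1440
  (W=2, V=0, Z=3, X=1, Y=2, U=2) weight 1/1440
  (W=2, V=1, Z=3, X=0, Y=3, U=0) weight 1/180
  (W=2, V=1, Z=3, X=0, Y=3, U=1) weight 1/180
  … 10 more
Group by Y:
  weight(Y=2) = 1/120
  weight(Y=3) = 1/30
Total weight = 1/120 + 1/30 = 1/24
P(Y=2 | obs) = 1/120 / 1/24 = 1/5
P(Y=3 | obs) = 1/30 / 1/24 = 4/5

P(Y=2) = 1/5, P(Y=3) = 4/5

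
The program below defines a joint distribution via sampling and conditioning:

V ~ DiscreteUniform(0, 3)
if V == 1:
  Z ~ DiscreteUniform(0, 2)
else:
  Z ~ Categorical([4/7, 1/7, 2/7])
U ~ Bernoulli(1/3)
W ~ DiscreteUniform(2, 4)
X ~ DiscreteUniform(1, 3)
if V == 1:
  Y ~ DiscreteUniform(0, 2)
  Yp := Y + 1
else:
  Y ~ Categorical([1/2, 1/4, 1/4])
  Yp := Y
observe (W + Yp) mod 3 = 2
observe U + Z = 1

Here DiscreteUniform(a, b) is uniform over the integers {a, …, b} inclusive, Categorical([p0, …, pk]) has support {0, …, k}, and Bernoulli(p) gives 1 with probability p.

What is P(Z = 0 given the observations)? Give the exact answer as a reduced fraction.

Enumerate traces; 72 have nonzero weight after conditioning:
  (V=0, Z=0, U=1, W=2, X=1, Y=0) weight 1/378
  (V=0, Z=0, U=1, W=2, X=2, Y=0) weight 1/378
  (V=0, Z=0, U=1, W=2, X=3, Y=0) weight 1/378
  (V=0, Z=0, U=1, W=3, X=1, Y=2) weight 1/756
  (V=0, Z=0, U=1, W=3, X=2, Y=2) weight 1/756
  (V=0, Z=0, U=1, W=3, X=3, Y=2) weight 1/756
  (V=0, Z=0, U=1, W=4, X=1, Y=1) weight 1/756
  (V=0, Z=0, U=1, W=4, X=2, Y=1) weight 1/756
  (V=0, Z=1, U=0, W=2, X=1, Y=0) weight 1/756
  … 63 more
Group by Z:
  weight(Z=0) = 43/756
  weight(Z=1) = 8/189
Total weight = 43/756 + 8/189 = 25/252
P(Z=0 | obs) = 43/756 / 25/252 = 43/75
P(Z=1 | obs) = 8/189 / 25/252 = 32/75

P(Z = 0 | obs) = 43/75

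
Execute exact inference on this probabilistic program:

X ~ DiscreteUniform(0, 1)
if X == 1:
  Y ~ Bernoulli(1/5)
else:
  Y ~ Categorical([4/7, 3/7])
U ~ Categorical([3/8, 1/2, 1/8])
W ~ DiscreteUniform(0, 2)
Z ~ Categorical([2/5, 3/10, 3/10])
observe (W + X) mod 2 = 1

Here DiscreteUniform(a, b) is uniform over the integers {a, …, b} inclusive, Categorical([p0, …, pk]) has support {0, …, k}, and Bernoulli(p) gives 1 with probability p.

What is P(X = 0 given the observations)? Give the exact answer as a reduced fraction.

Enumerate traces; 54 have nonzero weight after conditioning:
  (X=0, Y=0, U=0, W=1, Z=0) weight 1/70
  (X=0, Y=0, U=0, W=1, Z=1) weight 3/280
  (X=0, Y=0, U=0, W=1, Z=2) weight 3/280
  (X=0, Y=0, U=1, W=1, Z=0) weight 2/105
  (X=0, Y=0, U=1, W=1, Z=1) weight 1/70
  (X=0, Y=0, U=1, W=1, Z=2) weight 1/70
  (X=0, Y=0, U=2, W=1, Z=0) weight 1/210
  (X=0, Y=0, U=2, W=1, Z=1) weight 1/280
  (X=1, Y=0, U=0, W=0, Z=0) weight 1/50
  … 45 more
Group by X:
  weight(X=0) = 1/6
  weight(X=1) = 1/3
Total weight = 1/6 + 1/3 = 1/2
P(X=0 | obs) = 1/6 / 1/2 = 1/3
P(X=1 | obs) = 1/3 / 1/2 = 2/3

P(X = 0 | obs) = 1/3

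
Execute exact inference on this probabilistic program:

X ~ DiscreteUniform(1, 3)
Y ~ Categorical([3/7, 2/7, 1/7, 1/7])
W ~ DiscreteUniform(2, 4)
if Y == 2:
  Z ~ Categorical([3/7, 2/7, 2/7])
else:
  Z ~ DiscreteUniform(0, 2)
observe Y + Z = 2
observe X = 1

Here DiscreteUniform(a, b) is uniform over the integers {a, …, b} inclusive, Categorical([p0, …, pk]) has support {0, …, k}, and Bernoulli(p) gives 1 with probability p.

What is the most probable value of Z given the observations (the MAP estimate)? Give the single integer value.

Enumerate traces; 9 have nonzero weight after conditioning:
  (X=1, Y=0, W=2, Z=2) weight 1/63
  (X=1, Y=0, W=3, Z=2) weight 1/63
  (X=1, Y=0, W=4, Z=2) weight 1/63
  (X=1, Y=1, W=2, Z=1) weight 2/189
  (X=1, Y=1, W=3, Z=1) weight 2/189
  (X=1, Y=1, W=4, Z=1) weight 2/189
  (X=1, Y=2, W=2, Z=0) weight 1/147
  (X=1, Y=2, W=3, Z=0) weight 1/147
  … 1 more
Group by Z:
  weight(Z=0) = 1/49
  weight(Z=1) = 2/63
  weight(Z=2) = 1/21
Total weight = 1/49 + 2/63 + 1/21 = 44/441
P(Z=0 | obs) = 1/49 / 44/441 = 9/44
P(Z=1 | obs) = 2/63 / 44/441 = 7/22
P(Z=2 | obs) = 1/21 / 44/441 = 21/44
argmax = 2

argmax_v P(Z = v | obs) = 2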